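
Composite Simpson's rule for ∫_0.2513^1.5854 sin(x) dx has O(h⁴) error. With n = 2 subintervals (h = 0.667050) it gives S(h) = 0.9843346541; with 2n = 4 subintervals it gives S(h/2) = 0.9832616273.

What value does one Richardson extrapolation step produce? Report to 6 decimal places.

0.983190

The method has order 4: 2^4 = 16.
Weighted: 15.7321860368 − 0.9843346541 = 14.7478513827
Denominator 16 − 1 = 15.
Result: 0.9831900922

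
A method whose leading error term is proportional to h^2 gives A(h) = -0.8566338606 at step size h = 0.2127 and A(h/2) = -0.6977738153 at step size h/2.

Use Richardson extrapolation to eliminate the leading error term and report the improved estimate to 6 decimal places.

-0.644820

r = 2: numerator weight 4, denominator 3.
Numerator 4*A(h/2) − A(h) = 4*(-0.6977738153) − (-0.8566338606) = -1.9344614006
R = (-1.9344614006)/3 = -0.6448204669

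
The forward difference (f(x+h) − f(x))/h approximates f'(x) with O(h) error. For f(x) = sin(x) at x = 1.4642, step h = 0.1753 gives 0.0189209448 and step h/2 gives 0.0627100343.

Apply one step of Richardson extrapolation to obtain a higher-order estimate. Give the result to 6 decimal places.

With r = 1 the leading error scales as h^1, so the weight is 2^1 = 2.
2×0.0627100343 = 0.1254200686; subtract 0.0189209448 → 0.1064991238
Denominator 2 − 1 = 1.
0.1064991238 ÷ 1 = 0.1064991238
Shift from A(h/2): +0.0437890895.

0.106499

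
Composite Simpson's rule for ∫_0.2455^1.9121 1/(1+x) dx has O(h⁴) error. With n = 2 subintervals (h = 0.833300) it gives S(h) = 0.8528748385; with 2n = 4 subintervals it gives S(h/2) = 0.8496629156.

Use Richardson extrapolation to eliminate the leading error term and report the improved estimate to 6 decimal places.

r = 4: numerator weight 16, denominator 15.
16·0.8496629156 − 0.8528748385 = 12.7417318111
12.7417318111 ÷ 15 = 0.8494487874
Correction |R − A(h/2)| = 2.141e-04; gap |A(h/2) − A(h)| = 3.212e-03.

0.849449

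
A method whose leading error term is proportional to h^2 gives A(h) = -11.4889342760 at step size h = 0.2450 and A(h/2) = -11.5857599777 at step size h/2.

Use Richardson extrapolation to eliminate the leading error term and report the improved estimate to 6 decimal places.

Leading term ∝ h^2; use weight 4 = 2^2.
Top: 4(-11.5857599777) − (-11.4889342760) = -34.8541056348
Divide by 2^2 − 1 = 3.
(4·(-11.5857599777) − (-11.4889342760))/(4 − 1) = -11.6180352116
Gap between inputs: 9.683e-02; correction applied: −0.0322752339.

-11.618035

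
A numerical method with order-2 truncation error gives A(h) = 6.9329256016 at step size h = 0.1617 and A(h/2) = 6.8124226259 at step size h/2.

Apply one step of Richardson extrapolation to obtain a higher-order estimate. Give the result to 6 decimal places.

r = 2: numerator weight 4, denominator 3.
4·6.8124226259 = 27.2496905036; 27.2496905036 − 6.9329256016 = 20.3167649020
Denominator 4 − 1 = 3.
(4·6.8124226259 − 6.9329256016)/(4 − 1) = 6.7722549673

6.772255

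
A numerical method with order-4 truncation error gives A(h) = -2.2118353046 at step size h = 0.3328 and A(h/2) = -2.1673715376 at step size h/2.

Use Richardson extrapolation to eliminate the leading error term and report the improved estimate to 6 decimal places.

-2.164407

With r = 4 the leading error scales as h^4, so the weight is 2^4 = 16.
Top: 16(-2.1673715376) − (-2.2118353046) = -32.4661092970
(-32.4661092970) ÷ 15 = -2.1644072865
Shift from A(h/2): +0.0029642511.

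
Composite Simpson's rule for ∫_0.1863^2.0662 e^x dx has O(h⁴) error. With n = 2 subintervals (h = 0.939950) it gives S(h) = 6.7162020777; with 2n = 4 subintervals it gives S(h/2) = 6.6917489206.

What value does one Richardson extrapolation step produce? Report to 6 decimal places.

6.690119

Error is O(h^4); halving h shrinks it by 2^4 = 16.
2^4*A(h/2) = 107.0679827296; minus A(h) gives 100.3517806519.
Extrapolated: 100.3517806519 / 15 = 6.6901187101
Gap between inputs: 2.445e-02; correction applied: −0.0016302105.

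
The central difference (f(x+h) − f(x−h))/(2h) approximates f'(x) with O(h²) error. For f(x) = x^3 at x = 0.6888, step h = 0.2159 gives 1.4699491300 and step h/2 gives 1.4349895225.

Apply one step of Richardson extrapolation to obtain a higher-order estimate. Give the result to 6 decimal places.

1.423336

Leading term ∝ h^2; use weight 4 = 2^2.
4 × 1.4349895225 = 5.7399580900; subtract 1.4699491300 → 4.2700089600
Denominator 4 − 1 = 3.
R = 4.2700089600/3 = 1.4233363200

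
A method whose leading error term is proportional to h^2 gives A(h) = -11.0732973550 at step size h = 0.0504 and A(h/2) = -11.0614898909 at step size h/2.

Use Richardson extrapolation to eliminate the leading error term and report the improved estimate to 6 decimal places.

The method has order 2: 2^2 = 4.
2^2×A(h/2) = -44.2459595636; minus A(h) gives -33.1726622086.
Divide by 2^2 − 1 = 3.
R = (-33.1726622086)/3 = -11.0575540695

-11.057554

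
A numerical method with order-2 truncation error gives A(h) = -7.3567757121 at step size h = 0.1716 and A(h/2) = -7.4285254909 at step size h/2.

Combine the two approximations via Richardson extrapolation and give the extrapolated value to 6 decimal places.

-7.452442

r = 2, so 2^r = 4.
2^2×A(h/2) = -29.7141019636; minus A(h) gives -22.3573262515.
Denominator 4 − 1 = 3.
Result: -7.4524420838
Shift from A(h/2): −0.0239165929.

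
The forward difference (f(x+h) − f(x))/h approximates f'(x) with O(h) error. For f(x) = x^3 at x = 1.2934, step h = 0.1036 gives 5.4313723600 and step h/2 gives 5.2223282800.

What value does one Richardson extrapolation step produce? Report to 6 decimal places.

5.013284

r = 1, so 2^r = 2.
2 × 5.2223282800 = 10.4446565600; 10.4446565600 − 5.4313723600 = 5.0132842000
(2 × 5.2223282800 − 5.4313723600)/(2 − 1) = 5.0132842000
Correction |R − A(h/2)| = 2.090e-01; gap |A(h/2) − A(h)| = 2.090e-01.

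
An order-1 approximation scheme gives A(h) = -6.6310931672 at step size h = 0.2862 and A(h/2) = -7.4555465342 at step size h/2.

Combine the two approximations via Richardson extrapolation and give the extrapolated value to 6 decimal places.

-8.280000

With r = 1 the leading error scales as h^1, so the weight is 2^1 = 2.
Numerator 2*A(h/2) − A(h) = 2*(-7.4555465342) − (-6.6310931672) = -8.2799999012
Extrapolated: (-8.2799999012) / 1 = -8.2799999012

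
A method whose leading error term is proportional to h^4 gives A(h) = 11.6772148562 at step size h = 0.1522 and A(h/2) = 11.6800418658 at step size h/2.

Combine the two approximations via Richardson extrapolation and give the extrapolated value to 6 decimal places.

Error is O(h^4); halving h shrinks it by 2^4 = 16.
16·11.6800418658 = 186.8806698528; subtract 11.6772148562 → 175.2034549966
R = 175.2034549966/15 = 11.6802303331

11.680230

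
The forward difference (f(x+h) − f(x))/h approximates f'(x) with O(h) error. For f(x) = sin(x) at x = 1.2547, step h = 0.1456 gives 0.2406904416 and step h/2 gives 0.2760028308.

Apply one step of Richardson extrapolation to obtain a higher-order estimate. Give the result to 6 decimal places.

0.311315

Error is O(h^1); halving h shrinks it by 2^1 = 2.
A(h/2) − A(h) = 0.2760028308 − 0.2406904416 = 0.0353123892
Correction (A(h/2) − A(h))/(2 − 1) = 0.0353123892/1 = 0.0353123892
R = 0.2760028308 + 0.0353123892 = 0.3113152200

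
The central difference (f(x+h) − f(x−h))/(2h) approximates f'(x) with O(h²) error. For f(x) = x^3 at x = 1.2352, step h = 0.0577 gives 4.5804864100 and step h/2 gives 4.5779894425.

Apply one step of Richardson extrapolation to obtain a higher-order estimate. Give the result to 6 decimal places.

4.577157

With r = 2 the leading error scales as h^2, so the weight is 2^2 = 4.
4×4.5779894425 = 18.3119577700; subtract 4.5804864100 → 13.7314713600
R = 13.7314713600/3 = 4.5771571200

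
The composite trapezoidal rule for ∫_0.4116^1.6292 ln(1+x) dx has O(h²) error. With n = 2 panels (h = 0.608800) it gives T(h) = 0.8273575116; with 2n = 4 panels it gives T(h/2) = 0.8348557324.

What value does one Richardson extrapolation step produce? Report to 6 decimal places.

0.837355

With r = 2 the leading error scales as h^2, so the weight is 2^2 = 4.
Numerator 4×A(h/2) − A(h) = 4×0.8348557324 − 0.8273575116 = 2.5120654180
2.5120654180 ÷ 3 = 0.8373551393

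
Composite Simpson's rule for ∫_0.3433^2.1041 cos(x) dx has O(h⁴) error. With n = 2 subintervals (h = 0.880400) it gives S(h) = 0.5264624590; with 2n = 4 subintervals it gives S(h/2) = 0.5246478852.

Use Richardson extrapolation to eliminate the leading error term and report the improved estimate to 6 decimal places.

Error is O(h^4); halving h shrinks it by 2^4 = 16.
2^4×A(h/2) = 8.3943661632; minus A(h) gives 7.8679037042.
Denominator 16 − 1 = 15.
7.8679037042 ÷ 15 = 0.5245269136

0.524527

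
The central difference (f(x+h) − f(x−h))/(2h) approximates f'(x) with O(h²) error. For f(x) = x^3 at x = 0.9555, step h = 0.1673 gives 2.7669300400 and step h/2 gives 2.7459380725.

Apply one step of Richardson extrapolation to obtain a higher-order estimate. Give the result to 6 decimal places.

2.738941

r = 2: numerator weight 4, denominator 3.
Numerator 4 × A(h/2) − A(h) = 4 × 2.7459380725 − 2.7669300400 = 8.2168222500
Divide by 2^2 − 1 = 3.
(4 × 2.7459380725 − 2.7669300400)/(4 − 1) = 2.7389407500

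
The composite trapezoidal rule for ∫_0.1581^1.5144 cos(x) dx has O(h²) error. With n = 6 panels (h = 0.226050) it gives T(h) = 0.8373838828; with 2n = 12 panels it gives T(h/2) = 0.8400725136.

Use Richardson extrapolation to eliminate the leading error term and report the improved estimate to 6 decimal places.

Leading term ∝ h^2; use weight 4 = 2^2.
Top: 4(0.8400725136) − (0.8373838828) = 2.5229061716
Divide by 2^2 − 1 = 3.
Result: 0.8409687239

0.840969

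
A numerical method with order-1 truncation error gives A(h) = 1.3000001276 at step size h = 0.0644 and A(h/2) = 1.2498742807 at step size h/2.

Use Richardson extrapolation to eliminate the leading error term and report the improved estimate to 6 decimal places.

1.199748

With r = 1 the leading error scales as h^1, so the weight is 2^1 = 2.
A(h/2) − A(h) = 1.2498742807 − 1.3000001276 = -0.0501258469
Divide by 2^1 − 1 = 1: (-0.0501258469)/1 = -0.0501258469
R = A(h/2) + (A(h/2) − A(h))/1 = 1.2498742807 − 0.0501258469 = 1.1997484338
Correction |R − A(h/2)| = 5.013e-02; gap |A(h/2) − A(h)| = 5.013e-02.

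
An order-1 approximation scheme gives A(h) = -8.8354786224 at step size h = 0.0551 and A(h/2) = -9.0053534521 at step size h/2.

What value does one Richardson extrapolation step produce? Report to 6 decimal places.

-9.175228

Order 1 gives 2^r = 2 and 2^r − 1 = 1.
2·(-9.0053534521) = -18.0107069042; (-18.0107069042) − (-8.8354786224) = -9.1752282818
Divide by 2^1 − 1 = 1.
Result: -9.1752282818
Correction |R − A(h/2)| = 1.699e-01; gap |A(h/2) − A(h)| = 1.699e-01.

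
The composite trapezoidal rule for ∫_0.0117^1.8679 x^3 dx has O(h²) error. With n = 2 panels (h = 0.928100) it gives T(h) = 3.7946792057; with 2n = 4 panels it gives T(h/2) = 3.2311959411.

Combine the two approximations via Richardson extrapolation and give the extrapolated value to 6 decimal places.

Method order is 2; weight 2^2 = 4.
4 × 3.2311959411 = 12.9247837644; 12.9247837644 − 3.7946792057 = 9.1301045587
Denominator 4 − 1 = 3.
9.1301045587 ÷ 3 = 3.0433681862
Correction |R − A(h/2)| = 1.878e-01; gap |A(h/2) − A(h)| = 5.635e-01.

3.043368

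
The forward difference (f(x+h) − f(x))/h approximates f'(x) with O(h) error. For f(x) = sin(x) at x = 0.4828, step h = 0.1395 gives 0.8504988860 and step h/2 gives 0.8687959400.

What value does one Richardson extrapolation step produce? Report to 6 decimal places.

Order 1 gives 2^r = 2 and 2^r − 1 = 1.
Numerator 2×A(h/2) − A(h) = 2×0.8687959400 − 0.8504988860 = 0.8870929940
(2×0.8687959400 − 0.8504988860)/(2 − 1) = 0.8870929940

0.887093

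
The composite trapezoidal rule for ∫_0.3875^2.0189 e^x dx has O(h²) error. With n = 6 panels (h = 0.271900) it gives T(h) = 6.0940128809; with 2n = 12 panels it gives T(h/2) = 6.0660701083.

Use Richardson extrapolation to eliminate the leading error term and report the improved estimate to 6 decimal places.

6.056756

The method has order 2: 2^2 = 4.
Top: 4(6.0660701083) − (6.0940128809) = 18.1702675523
(4*6.0660701083 − 6.0940128809)/(4 − 1) = 6.0567558508
Shift from A(h/2): −0.0093142575.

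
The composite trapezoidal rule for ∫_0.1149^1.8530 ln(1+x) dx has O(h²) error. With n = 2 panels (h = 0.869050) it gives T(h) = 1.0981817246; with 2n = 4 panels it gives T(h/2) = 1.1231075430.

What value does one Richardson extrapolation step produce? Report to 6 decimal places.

1.131416

Method order is 2; weight 2^2 = 4.
4*1.1231075430 − 1.0981817246 = 3.3942484474
Denominator 4 − 1 = 3.
(4*1.1231075430 − 1.0981817246)/(4 − 1) = 1.1314161491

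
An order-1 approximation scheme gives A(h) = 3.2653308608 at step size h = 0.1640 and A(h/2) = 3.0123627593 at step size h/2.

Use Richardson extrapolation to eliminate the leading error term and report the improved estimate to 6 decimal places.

Error is O(h^1); halving h shrinks it by 2^1 = 2.
2^1·A(h/2) = 6.0247255186; minus A(h) gives 2.7593946578.
Denominator 2 − 1 = 1.
Result: 2.7593946578

2.759395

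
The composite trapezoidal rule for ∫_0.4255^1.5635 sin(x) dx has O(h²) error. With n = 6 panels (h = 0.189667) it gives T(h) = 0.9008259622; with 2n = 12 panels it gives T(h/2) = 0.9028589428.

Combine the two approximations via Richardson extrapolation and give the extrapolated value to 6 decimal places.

0.903537

Order 2 gives 2^r = 4 and 2^r − 1 = 3.
2^2×A(h/2) = 3.6114357712; minus A(h) gives 2.7106098090.
2.7106098090 ÷ 3 = 0.9035366030
Correction |R − A(h/2)| = 6.777e-04; gap |A(h/2) − A(h)| = 2.033e-03.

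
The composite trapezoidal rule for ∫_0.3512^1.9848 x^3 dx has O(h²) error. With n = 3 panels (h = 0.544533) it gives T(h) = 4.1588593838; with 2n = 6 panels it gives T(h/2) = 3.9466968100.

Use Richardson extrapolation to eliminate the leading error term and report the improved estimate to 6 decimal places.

3.875976

Order 2 gives 2^r = 4 and 2^r − 1 = 3.
4*3.9466968100 = 15.7867872400; 15.7867872400 − 4.1588593838 = 11.6279278562
R = 11.6279278562/3 = 3.8759759521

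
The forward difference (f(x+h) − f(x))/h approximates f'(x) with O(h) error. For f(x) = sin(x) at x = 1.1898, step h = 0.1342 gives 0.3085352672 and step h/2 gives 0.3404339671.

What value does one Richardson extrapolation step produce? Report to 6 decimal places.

0.372333

The method has order 1: 2^1 = 2.
Weighted: 0.6808679342 − 0.3085352672 = 0.3723326670
Extrapolated: 0.3723326670 / 1 = 0.3723326670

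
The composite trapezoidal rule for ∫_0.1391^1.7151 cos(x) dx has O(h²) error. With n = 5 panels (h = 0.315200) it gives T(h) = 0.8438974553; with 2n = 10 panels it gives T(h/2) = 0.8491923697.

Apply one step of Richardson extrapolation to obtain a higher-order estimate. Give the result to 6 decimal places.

0.850957

Leading term ∝ h^2; use weight 4 = 2^2.
4·0.8491923697 = 3.3967694788; 3.3967694788 − 0.8438974553 = 2.5528720235
Denominator 4 − 1 = 3.
(4·0.8491923697 − 0.8438974553)/(4 − 1) = 0.8509573412
Shift from A(h/2): +0.0017649715.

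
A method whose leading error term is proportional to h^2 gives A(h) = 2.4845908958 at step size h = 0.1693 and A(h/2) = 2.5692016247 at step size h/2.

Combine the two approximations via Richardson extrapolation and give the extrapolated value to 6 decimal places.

2.597405

r = 2: numerator weight 4, denominator 3.
Numerator 4*A(h/2) − A(h) = 4*2.5692016247 − 2.4845908958 = 7.7922156030
Extrapolated: 7.7922156030 / 3 = 2.5974052010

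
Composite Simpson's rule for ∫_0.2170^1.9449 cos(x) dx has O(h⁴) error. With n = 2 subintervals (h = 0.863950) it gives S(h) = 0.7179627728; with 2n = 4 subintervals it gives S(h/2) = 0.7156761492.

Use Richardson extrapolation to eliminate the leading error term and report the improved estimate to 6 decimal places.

0.715524

Leading term ∝ h^4; use weight 16 = 2^4.
Top: 16(0.7156761492) − (0.7179627728) = 10.7328556144
R = 10.7328556144/15 = 0.7155237076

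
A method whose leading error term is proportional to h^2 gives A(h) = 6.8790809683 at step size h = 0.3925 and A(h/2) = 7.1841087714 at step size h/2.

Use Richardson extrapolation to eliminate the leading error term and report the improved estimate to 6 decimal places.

Leading term ∝ h^2; use weight 4 = 2^2.
A(h/2) − A(h) = 7.1841087714 − 6.8790809683 = 0.3050278031
Divide by 2^2 − 1 = 3: 0.3050278031/3 = 0.1016759344
R = A(h/2) + (A(h/2) − A(h))/3 = 7.1841087714 + 0.1016759344 = 7.2857847058

7.285785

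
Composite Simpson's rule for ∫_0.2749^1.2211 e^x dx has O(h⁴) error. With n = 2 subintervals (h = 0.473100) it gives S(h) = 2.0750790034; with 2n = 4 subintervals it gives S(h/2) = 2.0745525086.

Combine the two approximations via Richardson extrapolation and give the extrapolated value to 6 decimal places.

2.074517

r = 4, so 2^r = 16.
16·2.0745525086 = 33.1928401376; 33.1928401376 − 2.0750790034 = 31.1177611342
Denominator 16 − 1 = 15.
Extrapolated: 31.1177611342 / 15 = 2.0745174089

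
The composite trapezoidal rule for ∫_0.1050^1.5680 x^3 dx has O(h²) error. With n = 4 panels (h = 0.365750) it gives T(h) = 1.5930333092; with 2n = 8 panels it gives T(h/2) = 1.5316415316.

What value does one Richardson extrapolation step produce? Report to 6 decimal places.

Error is O(h^2); halving h shrinks it by 2^2 = 4.
Top: 4(1.5316415316) − (1.5930333092) = 4.5335328172
(4·1.5316415316 − 1.5930333092)/(4 − 1) = 1.5111776057

1.511178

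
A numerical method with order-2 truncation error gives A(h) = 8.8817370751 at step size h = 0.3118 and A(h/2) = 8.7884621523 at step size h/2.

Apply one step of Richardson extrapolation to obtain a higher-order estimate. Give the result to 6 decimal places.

8.757371

r = 2, so 2^r = 4.
Weighted: 35.1538486092 − 8.8817370751 = 26.2721115341
Denominator 4 − 1 = 3.
R = 26.2721115341/3 = 8.7573705114
Shift from A(h/2): −0.0310916409.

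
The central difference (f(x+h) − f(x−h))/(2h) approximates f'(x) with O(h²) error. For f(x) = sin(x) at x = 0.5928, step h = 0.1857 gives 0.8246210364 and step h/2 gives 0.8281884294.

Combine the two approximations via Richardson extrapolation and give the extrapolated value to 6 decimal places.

0.829378

With r = 2 the leading error scales as h^2, so the weight is 2^2 = 4.
4·0.8281884294 = 3.3127537176; 3.3127537176 − 0.8246210364 = 2.4881326812
2.4881326812 ÷ 3 = 0.8293775604
Shift from A(h/2): +0.0011891310.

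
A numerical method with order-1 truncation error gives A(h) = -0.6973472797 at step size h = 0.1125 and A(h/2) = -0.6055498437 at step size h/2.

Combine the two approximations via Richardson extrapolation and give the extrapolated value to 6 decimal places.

-0.513752

With r = 1 the leading error scales as h^1, so the weight is 2^1 = 2.
Numerator 2*A(h/2) − A(h) = 2*(-0.6055498437) − (-0.6973472797) = -0.5137524077
(2*(-0.6055498437) − (-0.6973472797))/(2 − 1) = -0.5137524077
Correction |R − A(h/2)| = 9.180e-02; gap |A(h/2) − A(h)| = 9.180e-02.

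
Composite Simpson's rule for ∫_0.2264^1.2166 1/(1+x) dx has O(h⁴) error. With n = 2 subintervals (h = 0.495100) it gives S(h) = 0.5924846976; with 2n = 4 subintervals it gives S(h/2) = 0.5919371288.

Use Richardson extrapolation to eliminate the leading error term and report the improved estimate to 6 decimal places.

r = 4: numerator weight 16, denominator 15.
16·0.5919371288 − 0.5924846976 = 8.8785093632
Denominator 16 − 1 = 15.
R = 8.8785093632/15 = 0.5919006242

0.591901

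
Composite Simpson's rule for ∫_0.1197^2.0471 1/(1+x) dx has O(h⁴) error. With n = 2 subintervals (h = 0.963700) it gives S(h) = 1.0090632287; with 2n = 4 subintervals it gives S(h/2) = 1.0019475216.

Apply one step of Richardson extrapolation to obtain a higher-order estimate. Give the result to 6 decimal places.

1.001473

Error is O(h^4); halving h shrinks it by 2^4 = 16.
Weighted: 16.0311603456 − 1.0090632287 = 15.0220971169
Extrapolated: 15.0220971169 / 15 = 1.0014731411
Gap between inputs: 7.116e-03; correction applied: −0.0004743805.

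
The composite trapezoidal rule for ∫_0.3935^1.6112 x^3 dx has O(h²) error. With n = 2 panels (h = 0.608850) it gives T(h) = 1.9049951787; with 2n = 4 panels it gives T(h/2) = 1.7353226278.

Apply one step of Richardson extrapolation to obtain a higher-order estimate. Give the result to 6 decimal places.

1.678765

Method order is 2; weight 2^2 = 4.
4 × 1.7353226278 = 6.9412905112; subtract 1.9049951787 → 5.0362953325
R = 5.0362953325/3 = 1.6787651108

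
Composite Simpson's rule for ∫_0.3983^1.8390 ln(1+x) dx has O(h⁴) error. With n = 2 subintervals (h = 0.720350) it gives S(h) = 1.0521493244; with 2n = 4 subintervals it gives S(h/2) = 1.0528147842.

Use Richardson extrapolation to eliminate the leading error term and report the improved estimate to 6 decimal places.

Leading term ∝ h^4; use weight 16 = 2^4.
Numerator 16·A(h/2) − A(h) = 16·1.0528147842 − 1.0521493244 = 15.7928872228
R = 15.7928872228/15 = 1.0528591482
Gap between inputs: 6.655e-04; correction applied: +0.0000443640.

1.052859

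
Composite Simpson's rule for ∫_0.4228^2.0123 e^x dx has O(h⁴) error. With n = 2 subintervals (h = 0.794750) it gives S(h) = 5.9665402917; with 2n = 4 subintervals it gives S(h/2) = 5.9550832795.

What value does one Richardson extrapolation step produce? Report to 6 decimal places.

5.954319

r = 4: numerator weight 16, denominator 15.
16*5.9550832795 = 95.2813324720; subtract 5.9665402917 → 89.3147921803
Denominator 16 − 1 = 15.
So the Richardson estimate is 5.9543194787.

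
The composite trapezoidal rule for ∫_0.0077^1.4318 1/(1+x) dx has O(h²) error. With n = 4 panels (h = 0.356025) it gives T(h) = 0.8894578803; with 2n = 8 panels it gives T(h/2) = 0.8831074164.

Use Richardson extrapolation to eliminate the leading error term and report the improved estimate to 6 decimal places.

Method order is 2; weight 2^2 = 4.
Top: 4(0.8831074164) − (0.8894578803) = 2.6429717853
R = 2.6429717853/3 = 0.8809905951
Correction |R − A(h/2)| = 2.117e-03; gap |A(h/2) − A(h)| = 6.350e-03.

0.880991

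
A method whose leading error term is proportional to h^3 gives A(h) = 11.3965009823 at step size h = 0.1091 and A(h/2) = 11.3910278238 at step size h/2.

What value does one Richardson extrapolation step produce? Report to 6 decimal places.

Method order is 3; weight 2^3 = 8.
8 × 11.3910278238 − 11.3965009823 = 79.7317216081
Extrapolated: 79.7317216081 / 7 = 11.3902459440

11.390246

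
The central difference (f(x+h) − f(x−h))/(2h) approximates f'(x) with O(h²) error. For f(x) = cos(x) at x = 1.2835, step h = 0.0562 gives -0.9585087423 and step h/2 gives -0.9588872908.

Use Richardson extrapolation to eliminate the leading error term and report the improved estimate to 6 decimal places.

Error is O(h^2); halving h shrinks it by 2^2 = 4.
Top: 4(-0.9588872908) − (-0.9585087423) = -2.8770404209
(-2.8770404209) ÷ 3 = -0.9590134736
Shift from A(h/2): −0.0001261828.

-0.959013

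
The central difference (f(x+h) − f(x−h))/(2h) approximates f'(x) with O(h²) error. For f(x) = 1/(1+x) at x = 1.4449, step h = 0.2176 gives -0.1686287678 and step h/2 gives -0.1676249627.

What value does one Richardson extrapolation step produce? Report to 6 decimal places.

-0.167290

The method has order 2: 2^2 = 4.
Weighted: (-0.6704998508) − (-0.1686287678) = -0.5018710830
Divide by 2^2 − 1 = 3.
(-0.5018710830) ÷ 3 = -0.1672903610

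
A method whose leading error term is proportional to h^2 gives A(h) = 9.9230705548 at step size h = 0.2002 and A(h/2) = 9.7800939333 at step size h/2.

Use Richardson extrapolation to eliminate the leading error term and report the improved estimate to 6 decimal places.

9.732435

r = 2: numerator weight 4, denominator 3.
4 × 9.7800939333 − 9.9230705548 = 29.1973051784
R = 29.1973051784/3 = 9.7324350595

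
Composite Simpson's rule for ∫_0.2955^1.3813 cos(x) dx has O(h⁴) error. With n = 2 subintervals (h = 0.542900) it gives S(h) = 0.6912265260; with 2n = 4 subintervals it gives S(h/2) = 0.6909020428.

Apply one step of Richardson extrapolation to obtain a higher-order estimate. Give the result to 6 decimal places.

Leading term ∝ h^4; use weight 16 = 2^4.
2^4 × A(h/2) = 11.0544326848; minus A(h) gives 10.3632061588.
(16 × 0.6909020428 − 0.6912265260)/(16 − 1) = 0.6908804106

0.690880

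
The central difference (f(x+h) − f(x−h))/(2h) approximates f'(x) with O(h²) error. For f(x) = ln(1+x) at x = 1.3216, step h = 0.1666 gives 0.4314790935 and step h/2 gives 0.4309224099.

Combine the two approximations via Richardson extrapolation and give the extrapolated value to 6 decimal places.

0.430737

Method order is 2; weight 2^2 = 4.
4*0.4309224099 − 0.4314790935 = 1.2922105461
1.2922105461 ÷ 3 = 0.4307368487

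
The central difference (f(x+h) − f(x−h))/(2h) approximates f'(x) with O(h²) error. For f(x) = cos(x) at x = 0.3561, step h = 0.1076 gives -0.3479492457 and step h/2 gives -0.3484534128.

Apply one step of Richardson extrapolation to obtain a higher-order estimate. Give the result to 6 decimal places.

Error is O(h^2); halving h shrinks it by 2^2 = 4.
4 × (-0.3484534128) = -1.3938136512; (-1.3938136512) − (-0.3479492457) = -1.0458644055
(-1.0458644055) ÷ 3 = -0.3486214685
Shift from A(h/2): −0.0001680557.

-0.348621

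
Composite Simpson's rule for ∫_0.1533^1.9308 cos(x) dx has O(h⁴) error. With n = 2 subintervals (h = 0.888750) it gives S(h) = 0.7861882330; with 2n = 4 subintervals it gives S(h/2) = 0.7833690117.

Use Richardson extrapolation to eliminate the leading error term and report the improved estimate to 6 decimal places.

0.783181

Order 4 gives 2^r = 16 and 2^r − 1 = 15.
Numerator 16×A(h/2) − A(h) = 16×0.7833690117 − 0.7861882330 = 11.7477159542
Extrapolated: 11.7477159542 / 15 = 0.7831810636
Shift from A(h/2): −0.0001879481.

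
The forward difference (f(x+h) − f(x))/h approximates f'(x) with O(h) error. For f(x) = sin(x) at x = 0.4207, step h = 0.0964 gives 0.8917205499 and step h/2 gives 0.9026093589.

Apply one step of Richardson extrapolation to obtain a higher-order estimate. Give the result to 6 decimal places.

0.913498

With r = 1 the leading error scales as h^1, so the weight is 2^1 = 2.
Difference of the inputs: 0.9026093589 − 0.8917205499 = 0.0108888090
Correction (A(h/2) − A(h))/(2 − 1) = 0.0108888090/1 = 0.0108888090
R = 0.9026093589 + 0.0108888090 = 0.9134981679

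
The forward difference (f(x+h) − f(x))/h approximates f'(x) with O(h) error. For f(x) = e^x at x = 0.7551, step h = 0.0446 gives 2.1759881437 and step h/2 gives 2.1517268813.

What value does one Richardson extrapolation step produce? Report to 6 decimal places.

2.127466

Method order is 1; weight 2^1 = 2.
2^1*A(h/2) = 4.3034537626; minus A(h) gives 2.1274656189.
Denominator 2 − 1 = 1.
Result: 2.1274656189
Shift from A(h/2): −0.0242612624.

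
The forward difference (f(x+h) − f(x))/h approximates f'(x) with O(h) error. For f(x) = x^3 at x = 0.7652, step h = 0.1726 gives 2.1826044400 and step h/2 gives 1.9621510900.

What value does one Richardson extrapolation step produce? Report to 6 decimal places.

1.741698

With r = 1 the leading error scales as h^1, so the weight is 2^1 = 2.
2 × 1.9621510900 = 3.9243021800; subtract 2.1826044400 → 1.7416977400
(2 × 1.9621510900 − 2.1826044400)/(2 − 1) = 1.7416977400
Shift from A(h/2): −0.2204533500.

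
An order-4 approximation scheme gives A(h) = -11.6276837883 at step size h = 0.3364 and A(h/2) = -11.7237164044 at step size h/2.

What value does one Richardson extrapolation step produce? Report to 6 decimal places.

-11.730119

Leading term ∝ h^4; use weight 16 = 2^4.
16×(-11.7237164044) = -187.5794624704; subtract (-11.6276837883) → -175.9517786821
Denominator 16 − 1 = 15.
(16×(-11.7237164044) − (-11.6276837883))/(16 − 1) = -11.7301185788
Shift from A(h/2): −0.0064021744.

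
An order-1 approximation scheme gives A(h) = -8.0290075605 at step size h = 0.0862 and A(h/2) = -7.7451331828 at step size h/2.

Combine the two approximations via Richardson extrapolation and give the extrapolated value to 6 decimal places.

-7.461259

With r = 1 the leading error scales as h^1, so the weight is 2^1 = 2.
2·(-7.7451331828) = -15.4902663656; (-15.4902663656) − (-8.0290075605) = -7.4612588051
Extrapolated: (-7.4612588051) / 1 = -7.4612588051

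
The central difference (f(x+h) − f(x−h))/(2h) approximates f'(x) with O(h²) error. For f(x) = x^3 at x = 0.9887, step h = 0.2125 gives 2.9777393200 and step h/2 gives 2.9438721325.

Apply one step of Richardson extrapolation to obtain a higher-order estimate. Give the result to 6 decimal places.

r = 2, so 2^r = 4.
4*2.9438721325 = 11.7754885300; subtract 2.9777393200 → 8.7977492100
R = 8.7977492100/3 = 2.9325830700
Correction |R − A(h/2)| = 1.129e-02; gap |A(h/2) − A(h)| = 3.387e-02.

2.932583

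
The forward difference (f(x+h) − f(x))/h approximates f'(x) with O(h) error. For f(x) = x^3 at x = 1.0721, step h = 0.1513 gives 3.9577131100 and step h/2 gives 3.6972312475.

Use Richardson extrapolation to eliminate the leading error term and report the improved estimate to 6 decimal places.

The method has order 1: 2^1 = 2.
2*3.6972312475 = 7.3944624950; 7.3944624950 − 3.9577131100 = 3.4367493850
Divide by 2^1 − 1 = 1.
Result: 3.4367493850

3.436749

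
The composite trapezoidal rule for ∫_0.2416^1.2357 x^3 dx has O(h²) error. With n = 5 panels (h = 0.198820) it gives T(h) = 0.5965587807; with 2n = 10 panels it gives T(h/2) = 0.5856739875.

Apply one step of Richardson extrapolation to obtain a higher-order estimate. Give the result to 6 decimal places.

0.582046

Error is O(h^2); halving h shrinks it by 2^2 = 4.
4 × 0.5856739875 = 2.3426959500; 2.3426959500 − 0.5965587807 = 1.7461371693
Divide by 2^2 − 1 = 3.
R = 1.7461371693/3 = 0.5820457231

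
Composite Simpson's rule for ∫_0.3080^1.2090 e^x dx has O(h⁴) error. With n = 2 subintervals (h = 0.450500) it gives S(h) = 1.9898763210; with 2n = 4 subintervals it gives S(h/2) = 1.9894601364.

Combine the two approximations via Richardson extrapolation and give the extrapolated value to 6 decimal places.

1.989432

r = 4, so 2^r = 16.
16*1.9894601364 = 31.8313621824; 31.8313621824 − 1.9898763210 = 29.8414858614
Divide by 2^4 − 1 = 15.
So the Richardson estimate is 1.9894323908.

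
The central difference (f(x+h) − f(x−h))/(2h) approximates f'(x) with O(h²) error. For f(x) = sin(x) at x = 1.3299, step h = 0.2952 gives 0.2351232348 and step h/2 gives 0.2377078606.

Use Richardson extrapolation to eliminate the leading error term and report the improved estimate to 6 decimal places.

0.238569

r = 2, so 2^r = 4.
Numerator 4 × A(h/2) − A(h) = 4 × 0.2377078606 − 0.2351232348 = 0.7157082076
Extrapolated: 0.7157082076 / 3 = 0.2385694025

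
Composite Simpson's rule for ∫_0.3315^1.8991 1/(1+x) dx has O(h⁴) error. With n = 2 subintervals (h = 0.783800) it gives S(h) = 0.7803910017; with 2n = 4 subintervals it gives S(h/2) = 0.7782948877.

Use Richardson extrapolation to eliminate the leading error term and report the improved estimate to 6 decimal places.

0.778155

Error is O(h^4); halving h shrinks it by 2^4 = 16.
2^4*A(h/2) = 12.4527182032; minus A(h) gives 11.6723272015.
Denominator 16 − 1 = 15.
11.6723272015 ÷ 15 = 0.7781551468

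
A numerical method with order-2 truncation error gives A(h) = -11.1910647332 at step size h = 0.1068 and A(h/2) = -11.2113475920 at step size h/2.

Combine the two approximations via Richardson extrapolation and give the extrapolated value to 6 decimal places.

r = 2: numerator weight 4, denominator 3.
4×(-11.2113475920) − (-11.1910647332) = -33.6543256348
Extrapolated: (-33.6543256348) / 3 = -11.2181085449

-11.218109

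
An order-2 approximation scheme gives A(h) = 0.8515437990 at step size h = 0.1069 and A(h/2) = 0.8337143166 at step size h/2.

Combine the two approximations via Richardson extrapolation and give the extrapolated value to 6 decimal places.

With r = 2 the leading error scales as h^2, so the weight is 2^2 = 4.
4 × 0.8337143166 − 0.8515437990 = 2.4833134674
Denominator 4 − 1 = 3.
2.4833134674 ÷ 3 = 0.8277711558

0.827771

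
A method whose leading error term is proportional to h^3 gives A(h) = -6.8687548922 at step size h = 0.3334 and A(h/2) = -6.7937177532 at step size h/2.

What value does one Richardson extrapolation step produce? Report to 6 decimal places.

-6.782998

r = 3, so 2^r = 8.
Numerator 8×A(h/2) − A(h) = 8×(-6.7937177532) − (-6.8687548922) = -47.4809871334
(-47.4809871334) ÷ 7 = -6.7829981619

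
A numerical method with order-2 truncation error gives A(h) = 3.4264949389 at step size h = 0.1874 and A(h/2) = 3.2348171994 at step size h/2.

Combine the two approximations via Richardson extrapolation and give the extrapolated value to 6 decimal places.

3.170925

Method order is 2; weight 2^2 = 4.
A(h/2) − A(h) = 3.2348171994 − 3.4264949389 = -0.1916777395
Divide by 2^2 − 1 = 3: (-0.1916777395)/3 = -0.0638925798
R = 3.2348171994 − 0.0638925798 = 3.1709246196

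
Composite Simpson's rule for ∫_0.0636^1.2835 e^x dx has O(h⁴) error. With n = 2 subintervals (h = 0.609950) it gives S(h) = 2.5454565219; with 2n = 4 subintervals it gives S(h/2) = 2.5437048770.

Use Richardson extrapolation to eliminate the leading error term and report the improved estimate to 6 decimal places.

r = 4, so 2^r = 16.
16 × 2.5437048770 = 40.6992780320; subtract 2.5454565219 → 38.1538215101
(16 × 2.5437048770 − 2.5454565219)/(16 − 1) = 2.5435881007

2.543588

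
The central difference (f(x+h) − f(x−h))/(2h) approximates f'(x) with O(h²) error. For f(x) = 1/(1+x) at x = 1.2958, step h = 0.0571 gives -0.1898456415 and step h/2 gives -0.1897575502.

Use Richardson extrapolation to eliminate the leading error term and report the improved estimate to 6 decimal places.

-0.189728

Leading term ∝ h^2; use weight 4 = 2^2.
Weighted: (-0.7590302008) − (-0.1898456415) = -0.5691845593
Extrapolated: (-0.5691845593) / 3 = -0.1897281864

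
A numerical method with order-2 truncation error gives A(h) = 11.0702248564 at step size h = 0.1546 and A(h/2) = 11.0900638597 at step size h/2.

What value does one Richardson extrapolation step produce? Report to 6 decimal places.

11.096677

Method order is 2; weight 2^2 = 4.
4 × 11.0900638597 = 44.3602554388; 44.3602554388 − 11.0702248564 = 33.2900305824
Extrapolated: 33.2900305824 / 3 = 11.0966768608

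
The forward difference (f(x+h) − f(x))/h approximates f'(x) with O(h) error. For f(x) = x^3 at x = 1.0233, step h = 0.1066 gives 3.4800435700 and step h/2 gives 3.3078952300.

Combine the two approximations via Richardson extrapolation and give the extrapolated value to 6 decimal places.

3.135747

Error is O(h^1); halving h shrinks it by 2^1 = 2.
2^1 × A(h/2) = 6.6157904600; minus A(h) gives 3.1357468900.
Denominator 2 − 1 = 1.
Extrapolated: 3.1357468900 / 1 = 3.1357468900
Correction |R − A(h/2)| = 1.721e-01; gap |A(h/2) − A(h)| = 1.721e-01.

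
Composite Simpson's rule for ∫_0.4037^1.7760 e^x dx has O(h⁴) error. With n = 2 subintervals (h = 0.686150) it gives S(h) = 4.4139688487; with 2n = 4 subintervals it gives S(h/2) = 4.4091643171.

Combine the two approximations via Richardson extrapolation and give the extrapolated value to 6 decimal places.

The method has order 4: 2^4 = 16.
Numerator 16·A(h/2) − A(h) = 16·4.4091643171 − 4.4139688487 = 66.1326602249
(16·4.4091643171 − 4.4139688487)/(16 − 1) = 4.4088440150

4.408844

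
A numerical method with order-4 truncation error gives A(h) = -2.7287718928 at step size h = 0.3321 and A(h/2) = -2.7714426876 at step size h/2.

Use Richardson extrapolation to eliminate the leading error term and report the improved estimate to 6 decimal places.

Leading term ∝ h^4; use weight 16 = 2^4.
2^4 × A(h/2) = -44.3430830016; minus A(h) gives -41.6143111088.
Extrapolated: (-41.6143111088) / 15 = -2.7742874073

-2.774287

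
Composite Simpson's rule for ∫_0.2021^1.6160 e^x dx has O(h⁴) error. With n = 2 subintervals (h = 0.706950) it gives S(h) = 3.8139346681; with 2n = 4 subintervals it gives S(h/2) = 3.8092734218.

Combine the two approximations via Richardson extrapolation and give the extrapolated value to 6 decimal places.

3.808963

Method order is 4; weight 2^4 = 16.
Numerator 16×A(h/2) − A(h) = 16×3.8092734218 − 3.8139346681 = 57.1344400807
57.1344400807 ÷ 15 = 3.8089626720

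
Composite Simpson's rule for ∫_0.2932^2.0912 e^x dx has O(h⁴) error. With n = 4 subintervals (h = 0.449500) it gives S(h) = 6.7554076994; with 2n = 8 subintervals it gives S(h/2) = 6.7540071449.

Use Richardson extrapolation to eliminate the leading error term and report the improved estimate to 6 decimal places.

With r = 4 the leading error scales as h^4, so the weight is 2^4 = 16.
16*6.7540071449 − 6.7554076994 = 101.3087066190
Denominator 16 − 1 = 15.
Extrapolated: 101.3087066190 / 15 = 6.7539137746
Gap between inputs: 1.401e-03; correction applied: −0.0000933703.

6.753914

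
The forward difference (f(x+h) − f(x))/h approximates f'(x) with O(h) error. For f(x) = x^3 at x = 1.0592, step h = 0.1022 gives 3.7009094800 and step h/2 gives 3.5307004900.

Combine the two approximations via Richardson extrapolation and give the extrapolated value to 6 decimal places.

Method order is 1; weight 2^1 = 2.
Top: 2(3.5307004900) − (3.7009094800) = 3.3604915000
Extrapolated: 3.3604915000 / 1 = 3.3604915000

3.360492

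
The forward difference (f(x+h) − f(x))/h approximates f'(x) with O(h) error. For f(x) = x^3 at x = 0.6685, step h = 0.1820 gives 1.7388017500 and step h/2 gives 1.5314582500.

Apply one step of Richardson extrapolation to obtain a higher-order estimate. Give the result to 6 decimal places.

Order 1 gives 2^r = 2 and 2^r − 1 = 1.
Top: 2(1.5314582500) − (1.7388017500) = 1.3241147500
Denominator 2 − 1 = 1.
Extrapolated: 1.3241147500 / 1 = 1.3241147500

1.324115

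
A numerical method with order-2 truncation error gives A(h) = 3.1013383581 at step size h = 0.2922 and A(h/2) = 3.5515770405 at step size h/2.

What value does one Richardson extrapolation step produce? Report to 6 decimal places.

Leading term ∝ h^2; use weight 4 = 2^2.
4 × 3.5515770405 − 3.1013383581 = 11.1049698039
11.1049698039 ÷ 3 = 3.7016566013
Correction |R − A(h/2)| = 1.501e-01; gap |A(h/2) − A(h)| = 4.502e-01.

3.701657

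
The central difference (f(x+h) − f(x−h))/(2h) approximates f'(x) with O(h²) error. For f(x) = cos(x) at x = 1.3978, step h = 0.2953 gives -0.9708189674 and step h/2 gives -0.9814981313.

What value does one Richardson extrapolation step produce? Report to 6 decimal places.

-0.985058

Method order is 2; weight 2^2 = 4.
4×(-0.9814981313) = -3.9259925252; subtract (-0.9708189674) → -2.9551735578
R = (-2.9551735578)/3 = -0.9850578526
Gap between inputs: 1.068e-02; correction applied: −0.0035597213.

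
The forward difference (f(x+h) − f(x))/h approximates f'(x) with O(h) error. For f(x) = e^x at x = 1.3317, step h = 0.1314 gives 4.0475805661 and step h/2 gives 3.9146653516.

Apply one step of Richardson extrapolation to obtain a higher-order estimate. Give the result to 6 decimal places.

Order 1 gives 2^r = 2 and 2^r − 1 = 1.
2^1 × A(h/2) = 7.8293307032; minus A(h) gives 3.7817501371.
Denominator 2 − 1 = 1.
(2 × 3.9146653516 − 4.0475805661)/(2 − 1) = 3.7817501371

3.781750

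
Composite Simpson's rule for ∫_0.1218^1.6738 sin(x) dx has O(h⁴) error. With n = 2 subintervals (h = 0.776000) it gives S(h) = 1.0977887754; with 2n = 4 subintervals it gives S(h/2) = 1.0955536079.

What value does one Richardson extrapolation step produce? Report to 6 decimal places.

Order 4 gives 2^r = 16 and 2^r − 1 = 15.
2^4 × A(h/2) = 17.5288577264; minus A(h) gives 16.4310689510.
(16 × 1.0955536079 − 1.0977887754)/(16 − 1) = 1.0954045967

1.095405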